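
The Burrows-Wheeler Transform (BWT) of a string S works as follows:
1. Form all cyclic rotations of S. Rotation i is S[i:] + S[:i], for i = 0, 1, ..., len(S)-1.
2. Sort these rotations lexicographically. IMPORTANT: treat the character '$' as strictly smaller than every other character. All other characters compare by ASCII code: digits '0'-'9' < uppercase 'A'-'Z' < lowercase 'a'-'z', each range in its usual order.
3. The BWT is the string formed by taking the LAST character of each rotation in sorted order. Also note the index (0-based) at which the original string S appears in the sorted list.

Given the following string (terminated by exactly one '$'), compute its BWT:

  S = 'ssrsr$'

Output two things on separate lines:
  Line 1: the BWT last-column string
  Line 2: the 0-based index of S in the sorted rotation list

Answer: rssrs$
5

Derivation:
All 6 rotations (rotation i = S[i:]+S[:i]):
  rot[0] = ssrsr$
  rot[1] = srsr$s
  rot[2] = rsr$ss
  rot[3] = sr$ssr
  rot[4] = r$ssrs
  rot[5] = $ssrsr
Sorted (with $ < everything):
  sorted[0] = $ssrsr  (last char: 'r')
  sorted[1] = r$ssrs  (last char: 's')
  sorted[2] = rsr$ss  (last char: 's')
  sorted[3] = sr$ssr  (last char: 'r')
  sorted[4] = srsr$s  (last char: 's')
  sorted[5] = ssrsr$  (last char: '$')
Last column: rssrs$
Original string S is at sorted index 5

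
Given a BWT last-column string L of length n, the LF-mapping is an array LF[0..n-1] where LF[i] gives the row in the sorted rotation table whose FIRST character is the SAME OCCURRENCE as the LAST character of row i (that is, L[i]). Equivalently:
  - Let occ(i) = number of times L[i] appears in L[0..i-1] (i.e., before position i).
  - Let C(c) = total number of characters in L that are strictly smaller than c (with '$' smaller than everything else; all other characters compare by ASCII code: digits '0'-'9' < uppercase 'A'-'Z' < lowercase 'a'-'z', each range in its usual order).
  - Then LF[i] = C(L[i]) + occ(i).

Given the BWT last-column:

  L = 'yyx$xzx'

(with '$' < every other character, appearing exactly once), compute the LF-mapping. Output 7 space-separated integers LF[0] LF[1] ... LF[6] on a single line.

Answer: 4 5 1 0 2 6 3

Derivation:
Char counts: '$':1, 'x':3, 'y':2, 'z':1
C (first-col start): C('$')=0, C('x')=1, C('y')=4, C('z')=6
L[0]='y': occ=0, LF[0]=C('y')+0=4+0=4
L[1]='y': occ=1, LF[1]=C('y')+1=4+1=5
L[2]='x': occ=0, LF[2]=C('x')+0=1+0=1
L[3]='$': occ=0, LF[3]=C('$')+0=0+0=0
L[4]='x': occ=1, LF[4]=C('x')+1=1+1=2
L[5]='z': occ=0, LF[5]=C('z')+0=6+0=6
L[6]='x': occ=2, LF[6]=C('x')+2=1+2=3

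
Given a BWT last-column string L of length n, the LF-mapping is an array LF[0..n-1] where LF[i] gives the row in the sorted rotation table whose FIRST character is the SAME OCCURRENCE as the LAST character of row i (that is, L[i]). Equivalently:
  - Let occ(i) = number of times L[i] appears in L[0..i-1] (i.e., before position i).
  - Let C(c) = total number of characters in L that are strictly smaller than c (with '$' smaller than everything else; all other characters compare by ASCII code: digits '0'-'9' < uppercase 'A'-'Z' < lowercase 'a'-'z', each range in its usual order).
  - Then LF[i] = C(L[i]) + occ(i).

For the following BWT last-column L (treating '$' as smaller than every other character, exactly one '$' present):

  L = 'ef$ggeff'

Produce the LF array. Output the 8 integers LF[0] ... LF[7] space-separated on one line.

Answer: 1 3 0 6 7 2 4 5

Derivation:
Char counts: '$':1, 'e':2, 'f':3, 'g':2
C (first-col start): C('$')=0, C('e')=1, C('f')=3, C('g')=6
L[0]='e': occ=0, LF[0]=C('e')+0=1+0=1
L[1]='f': occ=0, LF[1]=C('f')+0=3+0=3
L[2]='$': occ=0, LF[2]=C('$')+0=0+0=0
L[3]='g': occ=0, LF[3]=C('g')+0=6+0=6
L[4]='g': occ=1, LF[4]=C('g')+1=6+1=7
L[5]='e': occ=1, LF[5]=C('e')+1=1+1=2
L[6]='f': occ=1, LF[6]=C('f')+1=3+1=4
L[7]='f': occ=2, LF[7]=C('f')+2=3+2=5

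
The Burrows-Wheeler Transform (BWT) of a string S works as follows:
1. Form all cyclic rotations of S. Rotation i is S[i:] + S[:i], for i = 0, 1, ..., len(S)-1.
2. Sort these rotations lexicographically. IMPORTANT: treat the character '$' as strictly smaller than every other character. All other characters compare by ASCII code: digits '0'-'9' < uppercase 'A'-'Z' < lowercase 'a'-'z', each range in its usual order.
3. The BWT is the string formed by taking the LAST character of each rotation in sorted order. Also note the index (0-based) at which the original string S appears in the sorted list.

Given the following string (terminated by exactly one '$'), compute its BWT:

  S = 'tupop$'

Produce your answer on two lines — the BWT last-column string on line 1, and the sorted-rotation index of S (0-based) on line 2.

Answer: ppou$t
4

Derivation:
All 6 rotations (rotation i = S[i:]+S[:i]):
  rot[0] = tupop$
  rot[1] = upop$t
  rot[2] = pop$tu
  rot[3] = op$tup
  rot[4] = p$tupo
  rot[5] = $tupop
Sorted (with $ < everything):
  sorted[0] = $tupop  (last char: 'p')
  sorted[1] = op$tup  (last char: 'p')
  sorted[2] = p$tupo  (last char: 'o')
  sorted[3] = pop$tu  (last char: 'u')
  sorted[4] = tupop$  (last char: '$')
  sorted[5] = upop$t  (last char: 't')
Last column: ppou$t
Original string S is at sorted index 4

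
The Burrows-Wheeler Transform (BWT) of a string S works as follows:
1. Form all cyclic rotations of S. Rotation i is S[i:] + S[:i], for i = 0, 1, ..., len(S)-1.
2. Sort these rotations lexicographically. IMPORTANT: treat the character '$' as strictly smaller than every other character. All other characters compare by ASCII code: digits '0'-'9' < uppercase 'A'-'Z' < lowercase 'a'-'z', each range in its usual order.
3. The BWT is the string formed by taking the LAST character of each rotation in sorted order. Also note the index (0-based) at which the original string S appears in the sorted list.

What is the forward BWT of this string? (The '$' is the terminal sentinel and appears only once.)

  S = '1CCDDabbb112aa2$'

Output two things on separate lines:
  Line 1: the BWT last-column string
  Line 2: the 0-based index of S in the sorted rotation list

All 16 rotations (rotation i = S[i:]+S[:i]):
  rot[0] = 1CCDDabbb112aa2$
  rot[1] = CCDDabbb112aa2$1
  rot[2] = CDDabbb112aa2$1C
  rot[3] = DDabbb112aa2$1CC
  rot[4] = Dabbb112aa2$1CCD
  rot[5] = abbb112aa2$1CCDD
  rot[6] = bbb112aa2$1CCDDa
  rot[7] = bb112aa2$1CCDDab
  rot[8] = b112aa2$1CCDDabb
  rot[9] = 112aa2$1CCDDabbb
  rot[10] = 12aa2$1CCDDabbb1
  rot[11] = 2aa2$1CCDDabbb11
  rot[12] = aa2$1CCDDabbb112
  rot[13] = a2$1CCDDabbb112a
  rot[14] = 2$1CCDDabbb112aa
  rot[15] = $1CCDDabbb112aa2
Sorted (with $ < everything):
  sorted[0] = $1CCDDabbb112aa2  (last char: '2')
  sorted[1] = 112aa2$1CCDDabbb  (last char: 'b')
  sorted[2] = 12aa2$1CCDDabbb1  (last char: '1')
  sorted[3] = 1CCDDabbb112aa2$  (last char: '$')
  sorted[4] = 2$1CCDDabbb112aa  (last char: 'a')
  sorted[5] = 2aa2$1CCDDabbb11  (last char: '1')
  sorted[6] = CCDDabbb112aa2$1  (last char: '1')
  sorted[7] = CDDabbb112aa2$1C  (last char: 'C')
  sorted[8] = DDabbb112aa2$1CC  (last char: 'C')
  sorted[9] = Dabbb112aa2$1CCD  (last char: 'D')
  sorted[10] = a2$1CCDDabbb112a  (last char: 'a')
  sorted[11] = aa2$1CCDDabbb112  (last char: '2')
  sorted[12] = abbb112aa2$1CCDD  (last char: 'D')
  sorted[13] = b112aa2$1CCDDabb  (last char: 'b')
  sorted[14] = bb112aa2$1CCDDab  (last char: 'b')
  sorted[15] = bbb112aa2$1CCDDa  (last char: 'a')
Last column: 2b1$a11CCDa2Dbba
Original string S is at sorted index 3

Answer: 2b1$a11CCDa2Dbba
3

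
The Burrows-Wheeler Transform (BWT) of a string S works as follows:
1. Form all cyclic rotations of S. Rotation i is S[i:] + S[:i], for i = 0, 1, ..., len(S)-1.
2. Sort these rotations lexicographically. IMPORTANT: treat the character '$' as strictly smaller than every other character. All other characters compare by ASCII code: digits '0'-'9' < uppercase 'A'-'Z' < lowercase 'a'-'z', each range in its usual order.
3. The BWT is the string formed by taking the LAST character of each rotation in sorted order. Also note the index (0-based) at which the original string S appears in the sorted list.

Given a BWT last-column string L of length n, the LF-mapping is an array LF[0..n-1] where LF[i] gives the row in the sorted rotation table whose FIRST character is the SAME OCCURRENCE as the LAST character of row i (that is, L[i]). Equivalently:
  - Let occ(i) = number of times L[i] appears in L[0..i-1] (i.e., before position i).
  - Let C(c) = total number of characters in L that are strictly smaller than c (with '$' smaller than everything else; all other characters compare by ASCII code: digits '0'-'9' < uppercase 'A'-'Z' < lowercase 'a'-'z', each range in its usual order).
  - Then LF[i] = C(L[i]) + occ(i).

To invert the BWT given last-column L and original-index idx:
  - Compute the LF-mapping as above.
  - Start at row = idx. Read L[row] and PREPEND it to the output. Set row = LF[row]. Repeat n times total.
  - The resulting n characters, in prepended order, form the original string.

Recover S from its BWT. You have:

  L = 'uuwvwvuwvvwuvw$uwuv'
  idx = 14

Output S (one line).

Answer: wuvvwwvvvuwvuuwwuu$

Derivation:
LF mapping: 1 2 13 7 14 8 3 15 9 10 16 4 11 17 0 5 18 6 12
Walk LF starting at row 14, prepending L[row]:
  step 1: row=14, L[14]='$', prepend. Next row=LF[14]=0
  step 2: row=0, L[0]='u', prepend. Next row=LF[0]=1
  step 3: row=1, L[1]='u', prepend. Next row=LF[1]=2
  step 4: row=2, L[2]='w', prepend. Next row=LF[2]=13
  step 5: row=13, L[13]='w', prepend. Next row=LF[13]=17
  step 6: row=17, L[17]='u', prepend. Next row=LF[17]=6
  step 7: row=6, L[6]='u', prepend. Next row=LF[6]=3
  step 8: row=3, L[3]='v', prepend. Next row=LF[3]=7
  step 9: row=7, L[7]='w', prepend. Next row=LF[7]=15
  step 10: row=15, L[15]='u', prepend. Next row=LF[15]=5
  step 11: row=5, L[5]='v', prepend. Next row=LF[5]=8
  step 12: row=8, L[8]='v', prepend. Next row=LF[8]=9
  step 13: row=9, L[9]='v', prepend. Next row=LF[9]=10
  step 14: row=10, L[10]='w', prepend. Next row=LF[10]=16
  step 15: row=16, L[16]='w', prepend. Next row=LF[16]=18
  step 16: row=18, L[18]='v', prepend. Next row=LF[18]=12
  step 17: row=12, L[12]='v', prepend. Next row=LF[12]=11
  step 18: row=11, L[11]='u', prepend. Next row=LF[11]=4
  step 19: row=4, L[4]='w', prepend. Next row=LF[4]=14
Reversed output: wuvvwwvvvuwvuuwwuu$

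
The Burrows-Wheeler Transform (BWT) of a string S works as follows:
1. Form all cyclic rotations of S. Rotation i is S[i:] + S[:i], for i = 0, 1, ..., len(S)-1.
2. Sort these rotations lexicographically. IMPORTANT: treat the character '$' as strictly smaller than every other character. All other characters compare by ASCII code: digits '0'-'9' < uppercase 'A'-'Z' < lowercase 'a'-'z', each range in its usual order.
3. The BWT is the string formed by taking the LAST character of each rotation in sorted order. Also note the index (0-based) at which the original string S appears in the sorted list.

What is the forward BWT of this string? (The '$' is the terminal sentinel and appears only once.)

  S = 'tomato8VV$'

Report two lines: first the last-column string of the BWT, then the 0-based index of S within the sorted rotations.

All 10 rotations (rotation i = S[i:]+S[:i]):
  rot[0] = tomato8VV$
  rot[1] = omato8VV$t
  rot[2] = mato8VV$to
  rot[3] = ato8VV$tom
  rot[4] = to8VV$toma
  rot[5] = o8VV$tomat
  rot[6] = 8VV$tomato
  rot[7] = VV$tomato8
  rot[8] = V$tomato8V
  rot[9] = $tomato8VV
Sorted (with $ < everything):
  sorted[0] = $tomato8VV  (last char: 'V')
  sorted[1] = 8VV$tomato  (last char: 'o')
  sorted[2] = V$tomato8V  (last char: 'V')
  sorted[3] = VV$tomato8  (last char: '8')
  sorted[4] = ato8VV$tom  (last char: 'm')
  sorted[5] = mato8VV$to  (last char: 'o')
  sorted[6] = o8VV$tomat  (last char: 't')
  sorted[7] = omato8VV$t  (last char: 't')
  sorted[8] = to8VV$toma  (last char: 'a')
  sorted[9] = tomato8VV$  (last char: '$')
Last column: VoV8motta$
Original string S is at sorted index 9

Answer: VoV8motta$
9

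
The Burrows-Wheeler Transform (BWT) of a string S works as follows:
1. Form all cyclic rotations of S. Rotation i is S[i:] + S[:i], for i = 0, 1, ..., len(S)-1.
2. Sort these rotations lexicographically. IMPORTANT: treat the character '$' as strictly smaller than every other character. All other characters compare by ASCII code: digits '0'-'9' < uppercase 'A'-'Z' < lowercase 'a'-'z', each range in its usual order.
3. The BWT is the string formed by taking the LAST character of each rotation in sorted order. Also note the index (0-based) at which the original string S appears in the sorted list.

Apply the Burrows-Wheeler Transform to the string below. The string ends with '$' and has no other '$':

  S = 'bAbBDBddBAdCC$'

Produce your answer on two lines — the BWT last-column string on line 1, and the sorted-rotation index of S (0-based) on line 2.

Answer: CbBdbDCdB$AdAB
9

Derivation:
All 14 rotations (rotation i = S[i:]+S[:i]):
  rot[0] = bAbBDBddBAdCC$
  rot[1] = AbBDBddBAdCC$b
  rot[2] = bBDBddBAdCC$bA
  rot[3] = BDBddBAdCC$bAb
  rot[4] = DBddBAdCC$bAbB
  rot[5] = BddBAdCC$bAbBD
  rot[6] = ddBAdCC$bAbBDB
  rot[7] = dBAdCC$bAbBDBd
  rot[8] = BAdCC$bAbBDBdd
  rot[9] = AdCC$bAbBDBddB
  rot[10] = dCC$bAbBDBddBA
  rot[11] = CC$bAbBDBddBAd
  rot[12] = C$bAbBDBddBAdC
  rot[13] = $bAbBDBddBAdCC
Sorted (with $ < everything):
  sorted[0] = $bAbBDBddBAdCC  (last char: 'C')
  sorted[1] = AbBDBddBAdCC$b  (last char: 'b')
  sorted[2] = AdCC$bAbBDBddB  (last char: 'B')
  sorted[3] = BAdCC$bAbBDBdd  (last char: 'd')
  sorted[4] = BDBddBAdCC$bAb  (last char: 'b')
  sorted[5] = BddBAdCC$bAbBD  (last char: 'D')
  sorted[6] = C$bAbBDBddBAdC  (last char: 'C')
  sorted[7] = CC$bAbBDBddBAd  (last char: 'd')
  sorted[8] = DBddBAdCC$bAbB  (last char: 'B')
  sorted[9] = bAbBDBddBAdCC$  (last char: '$')
  sorted[10] = bBDBddBAdCC$bA  (last char: 'A')
  sorted[11] = dBAdCC$bAbBDBd  (last char: 'd')
  sorted[12] = dCC$bAbBDBddBA  (last char: 'A')
  sorted[13] = ddBAdCC$bAbBDB  (last char: 'B')
Last column: CbBdbDCdB$AdAB
Original string S is at sorted index 9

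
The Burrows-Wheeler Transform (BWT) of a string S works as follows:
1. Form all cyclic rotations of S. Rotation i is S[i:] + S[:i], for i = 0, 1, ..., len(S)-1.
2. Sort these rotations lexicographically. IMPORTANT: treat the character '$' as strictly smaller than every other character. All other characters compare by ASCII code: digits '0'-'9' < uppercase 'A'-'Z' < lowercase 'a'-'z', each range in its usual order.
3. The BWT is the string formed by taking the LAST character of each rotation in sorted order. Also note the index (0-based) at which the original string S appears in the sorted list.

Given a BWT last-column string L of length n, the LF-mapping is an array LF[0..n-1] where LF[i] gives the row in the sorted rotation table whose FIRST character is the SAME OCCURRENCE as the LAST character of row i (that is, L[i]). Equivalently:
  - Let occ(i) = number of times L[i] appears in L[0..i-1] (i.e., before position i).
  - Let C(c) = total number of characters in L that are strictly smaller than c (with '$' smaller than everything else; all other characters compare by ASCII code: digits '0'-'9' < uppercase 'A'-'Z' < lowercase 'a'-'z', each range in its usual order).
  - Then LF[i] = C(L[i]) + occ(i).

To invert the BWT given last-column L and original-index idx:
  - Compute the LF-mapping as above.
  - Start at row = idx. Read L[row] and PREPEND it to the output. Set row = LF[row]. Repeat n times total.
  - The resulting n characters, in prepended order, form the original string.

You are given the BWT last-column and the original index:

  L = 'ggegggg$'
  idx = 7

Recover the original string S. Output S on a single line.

Answer: gggggeg$

Derivation:
LF mapping: 2 3 1 4 5 6 7 0
Walk LF starting at row 7, prepending L[row]:
  step 1: row=7, L[7]='$', prepend. Next row=LF[7]=0
  step 2: row=0, L[0]='g', prepend. Next row=LF[0]=2
  step 3: row=2, L[2]='e', prepend. Next row=LF[2]=1
  step 4: row=1, L[1]='g', prepend. Next row=LF[1]=3
  step 5: row=3, L[3]='g', prepend. Next row=LF[3]=4
  step 6: row=4, L[4]='g', prepend. Next row=LF[4]=5
  step 7: row=5, L[5]='g', prepend. Next row=LF[5]=6
  step 8: row=6, L[6]='g', prepend. Next row=LF[6]=7
Reversed output: gggggeg$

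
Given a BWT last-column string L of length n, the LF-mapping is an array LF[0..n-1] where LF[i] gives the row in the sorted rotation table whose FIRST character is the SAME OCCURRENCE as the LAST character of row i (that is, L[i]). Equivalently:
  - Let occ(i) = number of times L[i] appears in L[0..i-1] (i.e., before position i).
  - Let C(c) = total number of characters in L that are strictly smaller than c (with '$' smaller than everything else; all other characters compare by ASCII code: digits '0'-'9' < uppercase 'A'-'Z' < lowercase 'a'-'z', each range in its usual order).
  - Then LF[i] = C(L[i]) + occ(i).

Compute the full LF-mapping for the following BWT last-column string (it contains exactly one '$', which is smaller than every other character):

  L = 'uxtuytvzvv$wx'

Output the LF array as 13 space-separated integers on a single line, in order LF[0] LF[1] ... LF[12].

Answer: 3 9 1 4 11 2 5 12 6 7 0 8 10

Derivation:
Char counts: '$':1, 't':2, 'u':2, 'v':3, 'w':1, 'x':2, 'y':1, 'z':1
C (first-col start): C('$')=0, C('t')=1, C('u')=3, C('v')=5, C('w')=8, C('x')=9, C('y')=11, C('z')=12
L[0]='u': occ=0, LF[0]=C('u')+0=3+0=3
L[1]='x': occ=0, LF[1]=C('x')+0=9+0=9
L[2]='t': occ=0, LF[2]=C('t')+0=1+0=1
L[3]='u': occ=1, LF[3]=C('u')+1=3+1=4
L[4]='y': occ=0, LF[4]=C('y')+0=11+0=11
L[5]='t': occ=1, LF[5]=C('t')+1=1+1=2
L[6]='v': occ=0, LF[6]=C('v')+0=5+0=5
L[7]='z': occ=0, LF[7]=C('z')+0=12+0=12
L[8]='v': occ=1, LF[8]=C('v')+1=5+1=6
L[9]='v': occ=2, LF[9]=C('v')+2=5+2=7
L[10]='$': occ=0, LF[10]=C('$')+0=0+0=0
L[11]='w': occ=0, LF[11]=C('w')+0=8+0=8
L[12]='x': occ=1, LF[12]=C('x')+1=9+1=10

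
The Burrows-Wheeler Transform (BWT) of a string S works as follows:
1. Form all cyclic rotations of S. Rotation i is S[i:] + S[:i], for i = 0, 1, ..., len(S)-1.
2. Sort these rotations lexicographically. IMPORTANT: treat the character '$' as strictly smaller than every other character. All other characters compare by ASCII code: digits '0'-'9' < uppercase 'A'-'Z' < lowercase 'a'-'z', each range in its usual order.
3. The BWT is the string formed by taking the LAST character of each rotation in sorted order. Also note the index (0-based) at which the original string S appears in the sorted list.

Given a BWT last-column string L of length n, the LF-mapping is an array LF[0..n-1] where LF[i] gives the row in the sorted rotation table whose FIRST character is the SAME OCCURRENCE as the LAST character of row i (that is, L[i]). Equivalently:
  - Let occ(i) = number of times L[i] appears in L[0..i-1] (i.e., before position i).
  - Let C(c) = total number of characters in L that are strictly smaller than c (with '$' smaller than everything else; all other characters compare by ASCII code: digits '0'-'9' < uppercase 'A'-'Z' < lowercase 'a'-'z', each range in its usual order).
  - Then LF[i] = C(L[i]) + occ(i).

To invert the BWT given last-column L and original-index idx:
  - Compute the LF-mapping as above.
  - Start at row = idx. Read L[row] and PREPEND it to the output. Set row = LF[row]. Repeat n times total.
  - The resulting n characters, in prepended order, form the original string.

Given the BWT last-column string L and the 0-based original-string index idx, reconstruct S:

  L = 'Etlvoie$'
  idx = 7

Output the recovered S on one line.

LF mapping: 1 6 4 7 5 3 2 0
Walk LF starting at row 7, prepending L[row]:
  step 1: row=7, L[7]='$', prepend. Next row=LF[7]=0
  step 2: row=0, L[0]='E', prepend. Next row=LF[0]=1
  step 3: row=1, L[1]='t', prepend. Next row=LF[1]=6
  step 4: row=6, L[6]='e', prepend. Next row=LF[6]=2
  step 5: row=2, L[2]='l', prepend. Next row=LF[2]=4
  step 6: row=4, L[4]='o', prepend. Next row=LF[4]=5
  step 7: row=5, L[5]='i', prepend. Next row=LF[5]=3
  step 8: row=3, L[3]='v', prepend. Next row=LF[3]=7
Reversed output: violetE$

Answer: violetE$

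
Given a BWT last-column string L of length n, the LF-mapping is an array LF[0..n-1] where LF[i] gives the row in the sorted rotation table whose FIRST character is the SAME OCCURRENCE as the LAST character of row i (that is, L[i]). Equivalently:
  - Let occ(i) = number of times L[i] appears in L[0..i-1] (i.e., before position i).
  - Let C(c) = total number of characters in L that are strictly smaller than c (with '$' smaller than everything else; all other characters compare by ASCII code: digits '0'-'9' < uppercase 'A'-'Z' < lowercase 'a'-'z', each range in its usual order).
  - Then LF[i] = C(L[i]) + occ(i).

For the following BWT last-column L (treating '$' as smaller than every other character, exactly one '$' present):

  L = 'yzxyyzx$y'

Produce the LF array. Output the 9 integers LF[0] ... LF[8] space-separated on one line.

Answer: 3 7 1 4 5 8 2 0 6

Derivation:
Char counts: '$':1, 'x':2, 'y':4, 'z':2
C (first-col start): C('$')=0, C('x')=1, C('y')=3, C('z')=7
L[0]='y': occ=0, LF[0]=C('y')+0=3+0=3
L[1]='z': occ=0, LF[1]=C('z')+0=7+0=7
L[2]='x': occ=0, LF[2]=C('x')+0=1+0=1
L[3]='y': occ=1, LF[3]=C('y')+1=3+1=4
L[4]='y': occ=2, LF[4]=C('y')+2=3+2=5
L[5]='z': occ=1, LF[5]=C('z')+1=7+1=8
L[6]='x': occ=1, LF[6]=C('x')+1=1+1=2
L[7]='$': occ=0, LF[7]=C('$')+0=0+0=0
L[8]='y': occ=3, LF[8]=C('y')+3=3+3=6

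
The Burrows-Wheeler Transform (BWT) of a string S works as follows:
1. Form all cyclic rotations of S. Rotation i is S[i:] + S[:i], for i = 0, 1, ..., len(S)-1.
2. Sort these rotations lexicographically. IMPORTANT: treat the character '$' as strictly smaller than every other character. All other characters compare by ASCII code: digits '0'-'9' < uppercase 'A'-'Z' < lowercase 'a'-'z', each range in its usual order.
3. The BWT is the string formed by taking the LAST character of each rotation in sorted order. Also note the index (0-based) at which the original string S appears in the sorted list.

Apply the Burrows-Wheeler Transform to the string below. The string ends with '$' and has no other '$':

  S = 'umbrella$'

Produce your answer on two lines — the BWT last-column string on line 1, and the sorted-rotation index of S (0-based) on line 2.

Answer: almrleub$
8

Derivation:
All 9 rotations (rotation i = S[i:]+S[:i]):
  rot[0] = umbrella$
  rot[1] = mbrella$u
  rot[2] = brella$um
  rot[3] = rella$umb
  rot[4] = ella$umbr
  rot[5] = lla$umbre
  rot[6] = la$umbrel
  rot[7] = a$umbrell
  rot[8] = $umbrella
Sorted (with $ < everything):
  sorted[0] = $umbrella  (last char: 'a')
  sorted[1] = a$umbrell  (last char: 'l')
  sorted[2] = brella$um  (last char: 'm')
  sorted[3] = ella$umbr  (last char: 'r')
  sorted[4] = la$umbrel  (last char: 'l')
  sorted[5] = lla$umbre  (last char: 'e')
  sorted[6] = mbrella$u  (last char: 'u')
  sorted[7] = rella$umb  (last char: 'b')
  sorted[8] = umbrella$  (last char: '$')
Last column: almrleub$
Original string S is at sorted index 8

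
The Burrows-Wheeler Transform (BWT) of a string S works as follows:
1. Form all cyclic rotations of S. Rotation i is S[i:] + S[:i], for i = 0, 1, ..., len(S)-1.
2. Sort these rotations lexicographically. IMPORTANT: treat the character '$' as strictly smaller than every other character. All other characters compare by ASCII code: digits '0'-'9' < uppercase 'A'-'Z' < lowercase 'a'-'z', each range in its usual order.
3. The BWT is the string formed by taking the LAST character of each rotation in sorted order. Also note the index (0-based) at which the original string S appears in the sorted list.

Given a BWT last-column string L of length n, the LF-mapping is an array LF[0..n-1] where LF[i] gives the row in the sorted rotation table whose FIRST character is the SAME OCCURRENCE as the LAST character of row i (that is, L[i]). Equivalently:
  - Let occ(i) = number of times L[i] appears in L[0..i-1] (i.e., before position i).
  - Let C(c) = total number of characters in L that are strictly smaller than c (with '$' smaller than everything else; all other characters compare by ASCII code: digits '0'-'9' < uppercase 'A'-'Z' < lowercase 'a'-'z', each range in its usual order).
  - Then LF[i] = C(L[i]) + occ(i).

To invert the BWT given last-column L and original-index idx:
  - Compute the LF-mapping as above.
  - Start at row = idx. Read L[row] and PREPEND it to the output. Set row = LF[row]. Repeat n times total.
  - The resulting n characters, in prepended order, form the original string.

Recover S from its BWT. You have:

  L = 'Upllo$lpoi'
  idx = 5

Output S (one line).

Answer: lollipopU$

Derivation:
LF mapping: 1 8 3 4 6 0 5 9 7 2
Walk LF starting at row 5, prepending L[row]:
  step 1: row=5, L[5]='$', prepend. Next row=LF[5]=0
  step 2: row=0, L[0]='U', prepend. Next row=LF[0]=1
  step 3: row=1, L[1]='p', prepend. Next row=LF[1]=8
  step 4: row=8, L[8]='o', prepend. Next row=LF[8]=7
  step 5: row=7, L[7]='p', prepend. Next row=LF[7]=9
  step 6: row=9, L[9]='i', prepend. Next row=LF[9]=2
  step 7: row=2, L[2]='l', prepend. Next row=LF[2]=3
  step 8: row=3, L[3]='l', prepend. Next row=LF[3]=4
  step 9: row=4, L[4]='o', prepend. Next row=LF[4]=6
  step 10: row=6, L[6]='l', prepend. Next row=LF[6]=5
Reversed output: lollipopU$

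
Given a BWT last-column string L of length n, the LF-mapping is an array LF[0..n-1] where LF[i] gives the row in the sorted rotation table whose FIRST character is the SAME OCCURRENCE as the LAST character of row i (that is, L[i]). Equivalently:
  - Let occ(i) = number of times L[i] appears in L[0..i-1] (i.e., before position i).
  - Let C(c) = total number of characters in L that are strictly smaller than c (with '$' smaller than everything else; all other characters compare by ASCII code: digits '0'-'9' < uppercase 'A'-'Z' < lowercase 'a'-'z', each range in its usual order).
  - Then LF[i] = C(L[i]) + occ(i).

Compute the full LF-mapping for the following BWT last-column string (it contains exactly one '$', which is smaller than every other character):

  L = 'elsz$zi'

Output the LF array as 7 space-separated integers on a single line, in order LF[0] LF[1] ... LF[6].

Char counts: '$':1, 'e':1, 'i':1, 'l':1, 's':1, 'z':2
C (first-col start): C('$')=0, C('e')=1, C('i')=2, C('l')=3, C('s')=4, C('z')=5
L[0]='e': occ=0, LF[0]=C('e')+0=1+0=1
L[1]='l': occ=0, LF[1]=C('l')+0=3+0=3
L[2]='s': occ=0, LF[2]=C('s')+0=4+0=4
L[3]='z': occ=0, LF[3]=C('z')+0=5+0=5
L[4]='$': occ=0, LF[4]=C('$')+0=0+0=0
L[5]='z': occ=1, LF[5]=C('z')+1=5+1=6
L[6]='i': occ=0, LF[6]=C('i')+0=2+0=2

Answer: 1 3 4 5 0 6 2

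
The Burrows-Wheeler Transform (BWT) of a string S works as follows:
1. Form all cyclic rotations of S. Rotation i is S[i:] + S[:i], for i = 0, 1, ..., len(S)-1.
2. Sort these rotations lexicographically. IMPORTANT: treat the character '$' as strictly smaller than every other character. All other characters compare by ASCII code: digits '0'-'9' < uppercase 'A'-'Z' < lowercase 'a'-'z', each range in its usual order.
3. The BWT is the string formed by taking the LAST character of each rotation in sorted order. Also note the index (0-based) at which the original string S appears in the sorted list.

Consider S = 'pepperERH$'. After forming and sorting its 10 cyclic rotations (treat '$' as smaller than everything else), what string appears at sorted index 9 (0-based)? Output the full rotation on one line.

All 10 rotations (rotation i = S[i:]+S[:i]):
  rot[0] = pepperERH$
  rot[1] = epperERH$p
  rot[2] = pperERH$pe
  rot[3] = perERH$pep
  rot[4] = erERH$pepp
  rot[5] = rERH$peppe
  rot[6] = ERH$pepper
  rot[7] = RH$pepperE
  rot[8] = H$pepperER
  rot[9] = $pepperERH
Sorted (with $ < everything):
  sorted[0] = $pepperERH
  sorted[1] = ERH$pepper
  sorted[2] = H$pepperER
  sorted[3] = RH$pepperE
  sorted[4] = epperERH$p
  sorted[5] = erERH$pepp
  sorted[6] = pepperERH$
  sorted[7] = perERH$pep
  sorted[8] = pperERH$pe
  sorted[9] = rERH$peppe
sorted[9] = rERH$peppe

Answer: rERH$peppe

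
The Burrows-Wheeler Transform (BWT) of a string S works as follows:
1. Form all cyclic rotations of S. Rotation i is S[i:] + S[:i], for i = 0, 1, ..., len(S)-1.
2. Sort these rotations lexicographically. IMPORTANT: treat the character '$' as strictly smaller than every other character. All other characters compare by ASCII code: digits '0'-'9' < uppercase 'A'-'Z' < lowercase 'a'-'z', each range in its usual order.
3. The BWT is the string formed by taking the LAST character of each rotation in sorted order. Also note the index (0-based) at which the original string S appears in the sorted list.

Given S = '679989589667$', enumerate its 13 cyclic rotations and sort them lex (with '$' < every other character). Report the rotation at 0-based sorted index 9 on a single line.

Answer: 9589667$67998

Derivation:
All 13 rotations (rotation i = S[i:]+S[:i]):
  rot[0] = 679989589667$
  rot[1] = 79989589667$6
  rot[2] = 9989589667$67
  rot[3] = 989589667$679
  rot[4] = 89589667$6799
  rot[5] = 9589667$67998
  rot[6] = 589667$679989
  rot[7] = 89667$6799895
  rot[8] = 9667$67998958
  rot[9] = 667$679989589
  rot[10] = 67$6799895896
  rot[11] = 7$67998958966
  rot[12] = $679989589667
Sorted (with $ < everything):
  sorted[0] = $679989589667
  sorted[1] = 589667$679989
  sorted[2] = 667$679989589
  sorted[3] = 67$6799895896
  sorted[4] = 679989589667$
  sorted[5] = 7$67998958966
  sorted[6] = 79989589667$6
  sorted[7] = 89589667$6799
  sorted[8] = 89667$6799895
  sorted[9] = 9589667$67998
  sorted[10] = 9667$67998958
  sorted[11] = 989589667$679
  sorted[12] = 9989589667$67
sorted[9] = 9589667$67998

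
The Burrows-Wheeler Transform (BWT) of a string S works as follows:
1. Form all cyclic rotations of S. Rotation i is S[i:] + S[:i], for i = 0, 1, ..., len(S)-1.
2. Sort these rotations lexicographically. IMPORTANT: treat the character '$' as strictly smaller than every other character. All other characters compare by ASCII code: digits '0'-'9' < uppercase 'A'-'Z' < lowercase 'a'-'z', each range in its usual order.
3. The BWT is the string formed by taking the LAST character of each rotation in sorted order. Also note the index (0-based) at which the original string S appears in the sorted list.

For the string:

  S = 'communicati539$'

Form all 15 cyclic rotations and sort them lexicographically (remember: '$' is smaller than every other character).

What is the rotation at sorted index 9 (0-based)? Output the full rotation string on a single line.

All 15 rotations (rotation i = S[i:]+S[:i]):
  rot[0] = communicati539$
  rot[1] = ommunicati539$c
  rot[2] = mmunicati539$co
  rot[3] = municati539$com
  rot[4] = unicati539$comm
  rot[5] = nicati539$commu
  rot[6] = icati539$commun
  rot[7] = cati539$communi
  rot[8] = ati539$communic
  rot[9] = ti539$communica
  rot[10] = i539$communicat
  rot[11] = 539$communicati
  rot[12] = 39$communicati5
  rot[13] = 9$communicati53
  rot[14] = $communicati539
Sorted (with $ < everything):
  sorted[0] = $communicati539
  sorted[1] = 39$communicati5
  sorted[2] = 539$communicati
  sorted[3] = 9$communicati53
  sorted[4] = ati539$communic
  sorted[5] = cati539$communi
  sorted[6] = communicati539$
  sorted[7] = i539$communicat
  sorted[8] = icati539$commun
  sorted[9] = mmunicati539$co
  sorted[10] = municati539$com
  sorted[11] = nicati539$commu
  sorted[12] = ommunicati539$c
  sorted[13] = ti539$communica
  sorted[14] = unicati539$comm
sorted[9] = mmunicati539$co

Answer: mmunicati539$co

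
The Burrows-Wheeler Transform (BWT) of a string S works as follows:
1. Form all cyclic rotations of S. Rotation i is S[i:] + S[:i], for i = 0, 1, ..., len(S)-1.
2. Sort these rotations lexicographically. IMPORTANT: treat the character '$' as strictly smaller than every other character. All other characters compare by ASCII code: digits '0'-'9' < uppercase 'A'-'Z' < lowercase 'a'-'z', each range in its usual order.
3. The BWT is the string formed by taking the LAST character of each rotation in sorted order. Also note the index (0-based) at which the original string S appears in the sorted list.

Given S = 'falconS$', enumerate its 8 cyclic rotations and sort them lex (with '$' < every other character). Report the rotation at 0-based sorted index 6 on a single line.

Answer: nS$falco

Derivation:
All 8 rotations (rotation i = S[i:]+S[:i]):
  rot[0] = falconS$
  rot[1] = alconS$f
  rot[2] = lconS$fa
  rot[3] = conS$fal
  rot[4] = onS$falc
  rot[5] = nS$falco
  rot[6] = S$falcon
  rot[7] = $falconS
Sorted (with $ < everything):
  sorted[0] = $falconS
  sorted[1] = S$falcon
  sorted[2] = alconS$f
  sorted[3] = conS$fal
  sorted[4] = falconS$
  sorted[5] = lconS$fa
  sorted[6] = nS$falco
  sorted[7] = onS$falc
sorted[6] = nS$falco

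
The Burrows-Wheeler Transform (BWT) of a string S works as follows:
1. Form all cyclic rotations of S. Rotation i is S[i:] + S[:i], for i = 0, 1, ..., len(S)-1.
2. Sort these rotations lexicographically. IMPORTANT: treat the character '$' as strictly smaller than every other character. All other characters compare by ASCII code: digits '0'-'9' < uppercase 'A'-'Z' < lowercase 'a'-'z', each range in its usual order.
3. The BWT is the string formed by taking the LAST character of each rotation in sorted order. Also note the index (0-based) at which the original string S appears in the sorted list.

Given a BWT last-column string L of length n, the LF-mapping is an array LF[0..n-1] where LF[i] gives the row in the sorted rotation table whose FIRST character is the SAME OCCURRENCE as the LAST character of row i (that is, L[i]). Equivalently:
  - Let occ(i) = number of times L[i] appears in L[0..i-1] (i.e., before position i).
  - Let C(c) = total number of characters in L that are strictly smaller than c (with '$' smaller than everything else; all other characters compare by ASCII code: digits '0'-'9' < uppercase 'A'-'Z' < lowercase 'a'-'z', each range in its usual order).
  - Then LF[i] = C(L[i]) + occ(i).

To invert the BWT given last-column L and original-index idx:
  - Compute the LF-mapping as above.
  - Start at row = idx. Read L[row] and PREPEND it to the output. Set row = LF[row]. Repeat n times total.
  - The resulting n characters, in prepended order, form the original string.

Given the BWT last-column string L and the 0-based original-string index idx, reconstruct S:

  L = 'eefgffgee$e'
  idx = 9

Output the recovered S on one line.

Answer: gefefegfee$

Derivation:
LF mapping: 1 2 6 9 7 8 10 3 4 0 5
Walk LF starting at row 9, prepending L[row]:
  step 1: row=9, L[9]='$', prepend. Next row=LF[9]=0
  step 2: row=0, L[0]='e', prepend. Next row=LF[0]=1
  step 3: row=1, L[1]='e', prepend. Next row=LF[1]=2
  step 4: row=2, L[2]='f', prepend. Next row=LF[2]=6
  step 5: row=6, L[6]='g', prepend. Next row=LF[6]=10
  step 6: row=10, L[10]='e', prepend. Next row=LF[10]=5
  step 7: row=5, L[5]='f', prepend. Next row=LF[5]=8
  step 8: row=8, L[8]='e', prepend. Next row=LF[8]=4
  step 9: row=4, L[4]='f', prepend. Next row=LF[4]=7
  step 10: row=7, L[7]='e', prepend. Next row=LF[7]=3
  step 11: row=3, L[3]='g', prepend. Next row=LF[3]=9
Reversed output: gefefegfee$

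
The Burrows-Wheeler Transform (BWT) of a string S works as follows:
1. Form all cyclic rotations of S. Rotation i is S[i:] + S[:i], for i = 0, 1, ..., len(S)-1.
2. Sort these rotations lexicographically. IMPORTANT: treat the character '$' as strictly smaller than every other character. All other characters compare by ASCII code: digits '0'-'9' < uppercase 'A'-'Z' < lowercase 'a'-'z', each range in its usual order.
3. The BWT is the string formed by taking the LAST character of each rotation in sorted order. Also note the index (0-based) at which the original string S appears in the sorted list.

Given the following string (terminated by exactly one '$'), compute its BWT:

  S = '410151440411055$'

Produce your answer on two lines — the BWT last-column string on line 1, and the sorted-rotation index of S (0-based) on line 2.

All 16 rotations (rotation i = S[i:]+S[:i]):
  rot[0] = 410151440411055$
  rot[1] = 10151440411055$4
  rot[2] = 0151440411055$41
  rot[3] = 151440411055$410
  rot[4] = 51440411055$4101
  rot[5] = 1440411055$41015
  rot[6] = 440411055$410151
  rot[7] = 40411055$4101514
  rot[8] = 0411055$41015144
  rot[9] = 411055$410151440
  rot[10] = 11055$4101514404
  rot[11] = 1055$41015144041
  rot[12] = 055$410151440411
  rot[13] = 55$4101514404110
  rot[14] = 5$41015144041105
  rot[15] = $410151440411055
Sorted (with $ < everything):
  sorted[0] = $410151440411055  (last char: '5')
  sorted[1] = 0151440411055$41  (last char: '1')
  sorted[2] = 0411055$41015144  (last char: '4')
  sorted[3] = 055$410151440411  (last char: '1')
  sorted[4] = 10151440411055$4  (last char: '4')
  sorted[5] = 1055$41015144041  (last char: '1')
  sorted[6] = 11055$4101514404  (last char: '4')
  sorted[7] = 1440411055$41015  (last char: '5')
  sorted[8] = 151440411055$410  (last char: '0')
  sorted[9] = 40411055$4101514  (last char: '4')
  sorted[10] = 410151440411055$  (last char: '$')
  sorted[11] = 411055$410151440  (last char: '0')
  sorted[12] = 440411055$410151  (last char: '1')
  sorted[13] = 5$41015144041105  (last char: '5')
  sorted[14] = 51440411055$4101  (last char: '1')
  sorted[15] = 55$4101514404110  (last char: '0')
Last column: 5141414504$01510
Original string S is at sorted index 10

Answer: 5141414504$01510
10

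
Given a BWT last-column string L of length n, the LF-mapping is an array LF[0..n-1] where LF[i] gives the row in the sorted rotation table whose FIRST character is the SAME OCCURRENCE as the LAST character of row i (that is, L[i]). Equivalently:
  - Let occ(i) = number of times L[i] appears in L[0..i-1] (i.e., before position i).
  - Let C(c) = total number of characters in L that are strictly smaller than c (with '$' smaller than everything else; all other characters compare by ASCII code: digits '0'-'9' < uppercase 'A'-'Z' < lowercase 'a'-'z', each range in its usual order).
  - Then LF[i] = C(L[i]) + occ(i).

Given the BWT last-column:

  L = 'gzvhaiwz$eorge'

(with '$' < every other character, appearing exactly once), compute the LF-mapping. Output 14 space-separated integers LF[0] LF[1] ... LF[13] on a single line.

Char counts: '$':1, 'a':1, 'e':2, 'g':2, 'h':1, 'i':1, 'o':1, 'r':1, 'v':1, 'w':1, 'z':2
C (first-col start): C('$')=0, C('a')=1, C('e')=2, C('g')=4, C('h')=6, C('i')=7, C('o')=8, C('r')=9, C('v')=10, C('w')=11, C('z')=12
L[0]='g': occ=0, LF[0]=C('g')+0=4+0=4
L[1]='z': occ=0, LF[1]=C('z')+0=12+0=12
L[2]='v': occ=0, LF[2]=C('v')+0=10+0=10
L[3]='h': occ=0, LF[3]=C('h')+0=6+0=6
L[4]='a': occ=0, LF[4]=C('a')+0=1+0=1
L[5]='i': occ=0, LF[5]=C('i')+0=7+0=7
L[6]='w': occ=0, LF[6]=C('w')+0=11+0=11
L[7]='z': occ=1, LF[7]=C('z')+1=12+1=13
L[8]='$': occ=0, LF[8]=C('$')+0=0+0=0
L[9]='e': occ=0, LF[9]=C('e')+0=2+0=2
L[10]='o': occ=0, LF[10]=C('o')+0=8+0=8
L[11]='r': occ=0, LF[11]=C('r')+0=9+0=9
L[12]='g': occ=1, LF[12]=C('g')+1=4+1=5
L[13]='e': occ=1, LF[13]=C('e')+1=2+1=3

Answer: 4 12 10 6 1 7 11 13 0 2 8 9 5 3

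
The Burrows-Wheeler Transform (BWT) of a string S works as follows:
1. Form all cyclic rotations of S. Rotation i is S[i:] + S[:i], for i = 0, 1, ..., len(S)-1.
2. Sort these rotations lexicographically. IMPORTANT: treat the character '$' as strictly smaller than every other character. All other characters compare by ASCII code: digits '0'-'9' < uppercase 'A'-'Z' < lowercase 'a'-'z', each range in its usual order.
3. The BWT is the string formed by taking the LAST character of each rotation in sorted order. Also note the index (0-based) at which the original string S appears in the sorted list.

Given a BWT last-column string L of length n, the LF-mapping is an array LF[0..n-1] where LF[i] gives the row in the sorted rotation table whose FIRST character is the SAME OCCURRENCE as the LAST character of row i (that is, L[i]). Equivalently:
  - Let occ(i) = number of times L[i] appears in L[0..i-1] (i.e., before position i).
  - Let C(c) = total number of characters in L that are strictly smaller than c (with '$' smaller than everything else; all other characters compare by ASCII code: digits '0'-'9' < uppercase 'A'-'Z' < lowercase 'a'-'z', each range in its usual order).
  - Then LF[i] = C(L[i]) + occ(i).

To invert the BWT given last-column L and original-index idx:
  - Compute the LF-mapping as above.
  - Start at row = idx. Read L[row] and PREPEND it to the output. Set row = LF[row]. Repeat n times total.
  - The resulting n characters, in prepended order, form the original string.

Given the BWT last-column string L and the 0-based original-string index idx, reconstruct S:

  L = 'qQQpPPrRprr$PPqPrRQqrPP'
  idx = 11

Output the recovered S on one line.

Answer: RPrrQrPrqpQPPpPRqrQPPq$

Derivation:
LF mapping: 15 8 9 13 1 2 18 11 14 19 20 0 3 4 16 5 21 12 10 17 22 6 7
Walk LF starting at row 11, prepending L[row]:
  step 1: row=11, L[11]='$', prepend. Next row=LF[11]=0
  step 2: row=0, L[0]='q', prepend. Next row=LF[0]=15
  step 3: row=15, L[15]='P', prepend. Next row=LF[15]=5
  step 4: row=5, L[5]='P', prepend. Next row=LF[5]=2
  step 5: row=2, L[2]='Q', prepend. Next row=LF[2]=9
  step 6: row=9, L[9]='r', prepend. Next row=LF[9]=19
  step 7: row=19, L[19]='q', prepend. Next row=LF[19]=17
  step 8: row=17, L[17]='R', prepend. Next row=LF[17]=12
  step 9: row=12, L[12]='P', prepend. Next row=LF[12]=3
  step 10: row=3, L[3]='p', prepend. Next row=LF[3]=13
  step 11: row=13, L[13]='P', prepend. Next row=LF[13]=4
  step 12: row=4, L[4]='P', prepend. Next row=LF[4]=1
  step 13: row=1, L[1]='Q', prepend. Next row=LF[1]=8
  step 14: row=8, L[8]='p', prepend. Next row=LF[8]=14
  step 15: row=14, L[14]='q', prepend. Next row=LF[14]=16
  step 16: row=16, L[16]='r', prepend. Next row=LF[16]=21
  step 17: row=21, L[21]='P', prepend. Next row=LF[21]=6
  step 18: row=6, L[6]='r', prepend. Next row=LF[6]=18
  step 19: row=18, L[18]='Q', prepend. Next row=LF[18]=10
  step 20: row=10, L[10]='r', prepend. Next row=LF[10]=20
  step 21: row=20, L[20]='r', prepend. Next row=LF[20]=22
  step 22: row=22, L[22]='P', prepend. Next row=LF[22]=7
  step 23: row=7, L[7]='R', prepend. Next row=LF[7]=11
Reversed output: RPrrQrPrqpQPPpPRqrQPPq$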